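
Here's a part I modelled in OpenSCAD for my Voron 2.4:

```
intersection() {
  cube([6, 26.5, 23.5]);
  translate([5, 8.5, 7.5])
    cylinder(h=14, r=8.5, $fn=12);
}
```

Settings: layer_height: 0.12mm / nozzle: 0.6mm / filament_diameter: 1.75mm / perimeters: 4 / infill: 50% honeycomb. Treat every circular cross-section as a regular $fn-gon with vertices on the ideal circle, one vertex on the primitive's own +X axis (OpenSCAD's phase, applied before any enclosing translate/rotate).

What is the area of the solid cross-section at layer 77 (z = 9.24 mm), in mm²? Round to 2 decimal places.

94.62 mm²

At z = 9.24 mm: the cube (footprint 6×26.5) is included at this height (area 159.00 mm²); the cylinder at (5, 8.5): section is a regular 12-gon, circumradius r=8.5 (area = (12/2)·8.500²·sin(360°/12) = 216.75 mm²); Keeping only the common overlap: the r=8.5 cylinder at (5, 8.5) partially overlaps the 6×26.5 cube; clipping to the common part keeps 94.62 mm² — area = 94.62 mm². Overall, the cross-section is a single solid region. Net area = 94.62 mm².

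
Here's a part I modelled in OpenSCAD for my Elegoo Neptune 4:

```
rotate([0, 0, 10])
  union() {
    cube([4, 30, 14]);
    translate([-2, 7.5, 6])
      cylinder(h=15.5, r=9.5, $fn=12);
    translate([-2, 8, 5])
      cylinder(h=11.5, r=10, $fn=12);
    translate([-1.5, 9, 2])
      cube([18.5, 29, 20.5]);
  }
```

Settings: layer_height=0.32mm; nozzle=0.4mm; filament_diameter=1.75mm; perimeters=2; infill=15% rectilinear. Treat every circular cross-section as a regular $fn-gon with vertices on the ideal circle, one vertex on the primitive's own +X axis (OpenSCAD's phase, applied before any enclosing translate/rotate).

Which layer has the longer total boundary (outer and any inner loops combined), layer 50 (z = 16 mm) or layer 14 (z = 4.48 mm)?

Layer 50 (z = 16): the cube is not intersected at this z (z outside [0, 14]); the r=9.5 cylinder at (-2, 7.5) contributes a regular 12-gon of circumradius 9.5 (perimeter = 2·12·9.500·sin(180°/12) = 59.01 mm); the r=10 cylinder at (-2, 8) contributes a regular 12-gon of circumradius 10 (perimeter = 2·12·10.000·sin(180°/12) = 62.12 mm); the 18.5×29 cube at (-1.5, 9) contributes its full rectangle (perimeter 95.00 mm); Combining (union): the regions partially overlap (shared area 331.42 mm²), so the edge portions inside another operand are dropped and the merged outline is re-measured after clipping — boundary = 125.04 mm; (whole slice rotated 10° about Z — lengths, areas and connectivity unchanged). So its perimeter = 125.04 mm. Layer 14 (z = 4.48): the 4×30 cube contributes its full rectangle (perimeter 68.00 mm); the cylinder at (-2, 7.5) is not intersected at this z (z outside [6, 21.5]); the cylinder at (-2, 8) is not intersected at this z (z outside [5, 16.5]); the cube at (-1.5, 9) (footprint 18.5×29) is included at this height (perimeter 95.00 mm); Merging all regions: the regions partially overlap (shared area 84.00 mm²), so the edge portions inside another operand are dropped and the merged outline is re-measured after clipping — boundary = 113.00 mm; (whole slice rotated 10° about Z — lengths, areas and connectivity unchanged). So its perimeter = 113.00 mm. Layer 50 is larger (125.04 vs 113.00 mm).

layer 50 (z = 16 mm)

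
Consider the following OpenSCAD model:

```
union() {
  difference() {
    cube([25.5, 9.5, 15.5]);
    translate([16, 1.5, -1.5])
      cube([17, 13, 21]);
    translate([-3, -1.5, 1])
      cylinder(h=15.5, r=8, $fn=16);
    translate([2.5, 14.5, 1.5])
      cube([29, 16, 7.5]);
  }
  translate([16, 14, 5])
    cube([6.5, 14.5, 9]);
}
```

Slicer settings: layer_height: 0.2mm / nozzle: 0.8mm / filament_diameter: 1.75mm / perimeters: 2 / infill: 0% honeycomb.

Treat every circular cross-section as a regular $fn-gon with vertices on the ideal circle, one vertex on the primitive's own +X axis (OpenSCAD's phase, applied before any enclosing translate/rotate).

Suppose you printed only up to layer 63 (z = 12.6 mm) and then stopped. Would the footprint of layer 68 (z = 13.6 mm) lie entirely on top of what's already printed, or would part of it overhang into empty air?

Compare the two slices. At z = 12.6: the cube is present — its section is the full 25.5×9.5 rectangle (area 242.25 mm²); the cube at (16, 1.5) (footprint 17×13) is included at this height (area 221.00 mm²); the r=8 cylinder at (-3, -1.5) contributes a regular 16-gon of circumradius 8 (area = (16/2)·8.000²·sin(360°/16) = 195.93 mm²); the cube at (2.5, 14.5) is not intersected at this z (z outside [1.5, 9]); Taking the first minus the rest: starting from the 25.5×9.5 cube (242.25 mm²), the 17×13 cube at (16, 1.5) partially overlaps it — only the 76.00 mm² overlap (of its 221.00 mm²) is removed, clipping the outline; the r=8 cylinder at (-3, -1.5) partially overlaps it — only the 18.60 mm² overlap (of its 195.93 mm²) is removed, clipping the outline — area = 147.65 mm²; the 6.5×14.5 cube at (16, 14) contributes its full rectangle (area 94.25 mm²); Combining (union): the 2 present regions are separate (no shared area or edge), so areas and boundary lengths simply add and each stays a separate island — area = 241.90 mm². At z = 13.6: the cube (footprint 25.5×9.5) is included at this height (area 242.25 mm²); the cube at (16, 1.5) is present — its section is the full 17×13 rectangle (area 221.00 mm²); the cylinder at (-3, -1.5): section is a regular 16-gon, circumradius r=8 (area = (16/2)·8.000²·sin(360°/16) = 195.93 mm²); the cube at (2.5, 14.5) is not intersected at this z (z outside [1.5, 9]); Taking the first minus the rest: starting from the 25.5×9.5 cube (242.25 mm²), the 17×13 cube at (16, 1.5) partially overlaps it — only the 76.00 mm² overlap (of its 221.00 mm²) is removed, clipping the outline; the r=8 cylinder at (-3, -1.5) partially overlaps it — only the 18.60 mm² overlap (of its 195.93 mm²) is removed, clipping the outline — area = 147.65 mm²; the cube at (16, 14) (footprint 6.5×14.5) is included at this height (area 94.25 mm²); Taking the union: the 2 present regions are separate (no shared area or edge), so areas and boundary lengths simply add and each stays a separate island — area = 241.90 mm². Checking containment: the cross-section at z = 13.6 is a subset of the cross-section at z = 12.6.

entirely on top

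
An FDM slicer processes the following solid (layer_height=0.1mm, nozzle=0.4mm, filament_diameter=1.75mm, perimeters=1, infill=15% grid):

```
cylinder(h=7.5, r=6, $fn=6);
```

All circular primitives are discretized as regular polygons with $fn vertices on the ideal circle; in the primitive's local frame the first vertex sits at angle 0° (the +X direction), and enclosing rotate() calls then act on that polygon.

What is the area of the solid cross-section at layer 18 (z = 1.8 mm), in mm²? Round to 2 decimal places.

At z = 1.8 mm: the r=6 cylinder gives a regular 6-gon of circumradius 6 (constant along its height) (area = (6/2)·6.000²·sin(360°/6) = 93.53 mm²). Overall, the cross-section is a single solid region. Net area = 93.53 mm².

93.53 mm²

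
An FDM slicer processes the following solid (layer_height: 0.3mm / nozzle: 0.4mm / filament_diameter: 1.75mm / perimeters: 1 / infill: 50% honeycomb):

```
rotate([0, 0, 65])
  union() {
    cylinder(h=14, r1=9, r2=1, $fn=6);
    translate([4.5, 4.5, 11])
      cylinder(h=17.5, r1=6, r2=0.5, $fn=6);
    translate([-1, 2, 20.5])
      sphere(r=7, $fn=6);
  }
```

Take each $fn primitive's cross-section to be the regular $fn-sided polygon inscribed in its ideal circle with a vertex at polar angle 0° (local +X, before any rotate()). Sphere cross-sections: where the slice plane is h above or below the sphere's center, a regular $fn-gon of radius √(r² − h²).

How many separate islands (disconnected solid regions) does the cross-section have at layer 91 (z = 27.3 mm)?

2

At z = 27.3 mm: the cone does not reach this height (z outside [0, 14]); the cone at (4.5, 4.5) (r1=6→r2=0.5) has section circumradius 0.877 here — a regular 6-gon; the r=7 sphere at (-1, 2) contributes a regular 6-gon of circumradius √(7²−6.8²) = 1.661; Merging all regions: the 2 present regions are separate (no shared area or edge), so areas and boundary lengths simply add and each stays a separate island — 2 connected regions; (whole slice rotated 65° about Z — lengths, areas and connectivity unchanged). Overall, the cross-section has 2 separate islands. Island count = 2.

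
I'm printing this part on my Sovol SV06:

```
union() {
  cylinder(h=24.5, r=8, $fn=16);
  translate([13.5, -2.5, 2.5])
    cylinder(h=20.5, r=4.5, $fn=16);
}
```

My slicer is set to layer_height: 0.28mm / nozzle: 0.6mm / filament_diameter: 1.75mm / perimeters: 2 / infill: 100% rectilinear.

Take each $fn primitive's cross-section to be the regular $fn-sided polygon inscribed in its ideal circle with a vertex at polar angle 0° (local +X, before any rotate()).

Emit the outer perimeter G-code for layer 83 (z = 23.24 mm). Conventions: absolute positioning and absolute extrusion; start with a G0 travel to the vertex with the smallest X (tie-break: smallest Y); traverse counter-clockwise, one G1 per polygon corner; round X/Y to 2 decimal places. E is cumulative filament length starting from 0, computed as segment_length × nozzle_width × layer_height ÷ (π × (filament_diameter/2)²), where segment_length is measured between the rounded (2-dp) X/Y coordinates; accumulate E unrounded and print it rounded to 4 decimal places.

G0 X-8.00 Y0.00 Z23.24
G1 X-7.39 Y-3.06 E0.2179
G1 X-5.66 Y-5.66 E0.4361
G1 X-3.06 Y-7.39 E0.6542
G1 X0.00 Y-8.00 E0.8721
G1 X3.06 Y-7.39 E1.0901
G1 X5.66 Y-5.66 E1.3082
G1 X7.39 Y-3.06 E1.5263
G1 X8.00 Y0.00 E1.7442
G1 X7.39 Y3.06 E1.9622
G1 X5.66 Y5.66 E2.1803
G1 X3.06 Y7.39 E2.3984
G1 X0.00 Y8.00 E2.6164
G1 X-3.06 Y7.39 E2.8343
G1 X-5.66 Y5.66 E3.0524
G1 X-7.39 Y3.06 E3.2706
G1 X-8.00 Y0.00 E3.4885

At z = 23.24 mm: the cylinder: section is a regular 16-gon, circumradius r=8; the cylinder at (13.5, -2.5) is not intersected at this z (z outside [2.5, 23]); Taking the union: only the r=8 cylinder is present, so the union is just that shape — 1 connected region. The outline is a single polygon with 16 vertices. Extrusion per mm of travel: 0.6 × 0.28 / (π × 0.875²) = 0.069846. Accumulating E over each segment gives final E = 3.4885.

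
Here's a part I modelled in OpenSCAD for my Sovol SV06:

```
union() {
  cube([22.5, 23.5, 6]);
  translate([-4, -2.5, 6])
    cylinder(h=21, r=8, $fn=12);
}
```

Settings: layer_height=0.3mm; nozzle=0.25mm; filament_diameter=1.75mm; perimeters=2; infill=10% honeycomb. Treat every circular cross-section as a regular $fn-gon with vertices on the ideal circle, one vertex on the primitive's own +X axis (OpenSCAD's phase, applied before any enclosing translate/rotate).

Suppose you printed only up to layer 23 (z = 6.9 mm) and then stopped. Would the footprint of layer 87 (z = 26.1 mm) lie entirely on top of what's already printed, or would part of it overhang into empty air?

Compare the two slices. At z = 6.9: the cube is absent (z outside [0, 6]); the cylinder at (-4, -2.5): section is a regular 12-gon, circumradius r=8 (area = (12/2)·8.000²·sin(360°/12) = 192.00 mm²); Merging all regions: only the r=8 cylinder at (-4, -2.5) is present, so the union is just that shape — area = 192.00 mm². At z = 26.1: the cube is absent (z outside [0, 6]); the cylinder at (-4, -2.5): section is a regular 12-gon, circumradius r=8 (area = (12/2)·8.000²·sin(360°/12) = 192.00 mm²); Combining (union): only the r=8 cylinder at (-4, -2.5) is present, so the union is just that shape — area = 192.00 mm². Checking containment: the cross-section at z = 26.1 is a subset of the cross-section at z = 6.9.

entirely on top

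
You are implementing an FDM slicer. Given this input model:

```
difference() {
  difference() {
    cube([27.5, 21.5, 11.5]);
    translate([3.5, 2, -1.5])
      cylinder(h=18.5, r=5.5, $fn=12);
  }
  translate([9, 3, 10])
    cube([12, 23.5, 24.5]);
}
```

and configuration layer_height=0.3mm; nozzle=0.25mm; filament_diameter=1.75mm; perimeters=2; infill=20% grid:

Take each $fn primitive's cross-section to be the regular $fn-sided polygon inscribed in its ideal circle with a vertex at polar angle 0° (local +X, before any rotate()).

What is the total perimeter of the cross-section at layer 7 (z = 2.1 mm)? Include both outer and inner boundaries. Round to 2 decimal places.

At z = 2.1 mm: the 27.5×21.5 cube contributes its full rectangle (perimeter 98.00 mm); the cylinder at (3.5, 2): section is a regular 12-gon, circumradius r=5.5 (perimeter = 2·12·5.500·sin(180°/12) = 34.16 mm); After the difference (first − rest): starting from the 27.5×21.5 cube, the r=5.5 cylinder at (3.5, 2) partially overlaps it — only the 57.55 mm² overlap (of its 90.75 mm²) is removed, clipping the outline — boundary = 98.04 mm; the cube at (9, 3) is not intersected at this z (z outside [10, 34.5]); After the difference (first − rest): none of the subtracted shapes is present at this height, so that combined region is unchanged — boundary = 98.04 mm. Overall, the cross-section is a single solid region. Total boundary length (outer) = 98.04 mm.

98.04 mm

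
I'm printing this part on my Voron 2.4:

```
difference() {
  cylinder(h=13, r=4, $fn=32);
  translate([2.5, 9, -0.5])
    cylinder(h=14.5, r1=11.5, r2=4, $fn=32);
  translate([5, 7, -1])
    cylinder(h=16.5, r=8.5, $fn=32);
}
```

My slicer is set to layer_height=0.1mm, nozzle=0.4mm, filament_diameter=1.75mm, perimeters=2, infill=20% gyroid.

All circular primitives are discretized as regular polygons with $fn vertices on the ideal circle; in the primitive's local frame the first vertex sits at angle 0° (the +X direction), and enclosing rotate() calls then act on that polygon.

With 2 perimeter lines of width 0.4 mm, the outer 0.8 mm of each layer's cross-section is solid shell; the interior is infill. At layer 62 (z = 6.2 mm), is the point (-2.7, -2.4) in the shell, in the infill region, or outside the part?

shell

At z = 6.2 mm: the r=4 cylinder gives a regular 32-gon of circumradius 4 (constant along its height); the cone at (2.5, 9): at t=0.462 of its height the radius interpolates to r₁+(r₂−r₁)t = 8.034, giving a regular 32-gon of that circumradius; the cylinder at (5, 7): section is a regular 32-gon, circumradius r=8.5; After the difference (first − rest): starting from the r=4 cylinder, the cone at (2.5, 9) partially overlaps it — only the 12.57 mm² overlap (of its 201.50 mm²) is removed, clipping the outline; the r=8.5 cylinder at (5, 7) partially overlaps it — only the 8.98 mm² overlap (of its 225.52 mm²) is removed, clipping the outline — 1 connected region. Overall, the cross-section is a single solid region. The nearest boundary edge runs (-2.83, -2.83)→(-3.33, -2.22); distance from the point to it = 0.37 mm. The point is inside the cross-section, 0.37 mm from the nearest boundary — within the 0.8 mm shell band (2 × 0.4).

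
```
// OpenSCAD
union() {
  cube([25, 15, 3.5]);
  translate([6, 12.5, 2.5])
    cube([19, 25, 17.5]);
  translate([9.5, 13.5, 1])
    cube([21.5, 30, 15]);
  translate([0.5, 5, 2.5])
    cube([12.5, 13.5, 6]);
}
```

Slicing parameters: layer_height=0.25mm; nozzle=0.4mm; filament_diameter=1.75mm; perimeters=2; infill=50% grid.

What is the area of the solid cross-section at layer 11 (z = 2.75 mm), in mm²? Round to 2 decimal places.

At z = 2.75 mm: the cube is present — its section is the full 25×15 rectangle (area 375.00 mm²); the cube at (6, 12.5) (footprint 19×25) is included at this height (area 475.00 mm²); the cube at (9.5, 13.5) is present — its section is the full 21.5×30 rectangle (area 645.00 mm²); the cube at (0.5, 5) (footprint 12.5×13.5) is included at this height (area 168.75 mm²); Taking the union: the regions partially overlap — summed areas 1663.75 mm² minus the doubly-counted overlap 569.00 mm² gives 1094.75 mm² — area = 1094.75 mm². Overall, the cross-section is a single solid region. Net area = 1094.75 mm².

1094.75 mm²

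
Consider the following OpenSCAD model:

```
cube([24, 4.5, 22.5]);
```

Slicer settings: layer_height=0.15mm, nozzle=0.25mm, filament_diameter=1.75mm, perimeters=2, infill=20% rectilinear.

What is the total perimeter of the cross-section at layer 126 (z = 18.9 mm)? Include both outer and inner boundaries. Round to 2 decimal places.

At z = 18.9 mm: the 24×4.5 cube contributes its full rectangle (perimeter 57.00 mm). Overall, the cross-section is a single solid region. Total boundary length (outer) = 57.00 mm.

57.00 mm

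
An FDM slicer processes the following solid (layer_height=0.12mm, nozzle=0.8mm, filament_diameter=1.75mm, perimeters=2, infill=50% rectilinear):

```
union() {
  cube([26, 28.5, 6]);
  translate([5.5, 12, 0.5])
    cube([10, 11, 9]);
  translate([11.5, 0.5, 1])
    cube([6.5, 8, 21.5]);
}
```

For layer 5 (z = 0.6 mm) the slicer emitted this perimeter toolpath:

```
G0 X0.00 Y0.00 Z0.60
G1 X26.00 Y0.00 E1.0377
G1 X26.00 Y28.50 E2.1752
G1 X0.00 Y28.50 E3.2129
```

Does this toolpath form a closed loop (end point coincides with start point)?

Start point (G0): (0.00, 0.00). End point (last G1): the path does not return to the start — open.

no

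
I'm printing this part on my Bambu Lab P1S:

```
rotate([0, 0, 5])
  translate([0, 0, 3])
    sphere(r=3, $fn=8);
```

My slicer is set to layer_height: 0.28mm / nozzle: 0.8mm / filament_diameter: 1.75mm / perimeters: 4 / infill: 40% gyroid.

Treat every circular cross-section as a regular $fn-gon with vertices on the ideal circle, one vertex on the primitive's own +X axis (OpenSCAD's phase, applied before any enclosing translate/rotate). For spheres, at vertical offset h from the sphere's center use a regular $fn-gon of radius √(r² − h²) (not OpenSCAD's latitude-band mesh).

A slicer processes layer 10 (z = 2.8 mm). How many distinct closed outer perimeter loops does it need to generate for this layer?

At z = 2.8 mm: the r=3 sphere contributes a regular 8-gon of circumradius √(3²−0.2²) = 2.993; (rotated 5° about Z; rotation is an isometry so areas/perimeters/island counts are preserved). The result has 1 disconnected region.

1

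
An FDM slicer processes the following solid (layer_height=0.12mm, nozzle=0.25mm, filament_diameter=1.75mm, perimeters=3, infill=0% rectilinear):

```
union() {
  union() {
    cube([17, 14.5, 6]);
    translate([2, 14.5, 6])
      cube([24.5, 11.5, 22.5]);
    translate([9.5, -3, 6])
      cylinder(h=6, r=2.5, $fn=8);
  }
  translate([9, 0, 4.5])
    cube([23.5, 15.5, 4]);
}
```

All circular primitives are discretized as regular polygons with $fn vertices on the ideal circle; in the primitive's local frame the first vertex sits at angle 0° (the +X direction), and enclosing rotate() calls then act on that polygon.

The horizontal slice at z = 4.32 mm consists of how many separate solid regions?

1

At z = 4.32 mm: the 17×14.5 cube contributes its full rectangle; the cube at (2, 14.5) is absent (z outside [6, 28.5]); the cylinder at (9.5, -3) does not reach this height (z outside [6, 12]); Merging all regions: only the 17×14.5 cube is present, so the union is just that shape — 1 connected region; the cube at (9, 0) is not intersected at this z (z outside [4.5, 8.5]); Combining (union): only that combined region is present, so the union is just that shape — 1 connected region. The result has 1 disconnected region.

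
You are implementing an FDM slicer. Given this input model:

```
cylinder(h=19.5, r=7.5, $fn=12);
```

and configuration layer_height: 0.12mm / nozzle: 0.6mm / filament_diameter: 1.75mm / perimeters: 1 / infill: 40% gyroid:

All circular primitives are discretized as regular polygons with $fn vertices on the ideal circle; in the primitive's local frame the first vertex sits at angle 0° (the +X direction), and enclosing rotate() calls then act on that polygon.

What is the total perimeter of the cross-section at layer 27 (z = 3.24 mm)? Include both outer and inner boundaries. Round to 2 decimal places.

46.59 mm

At z = 3.24 mm: the r=7.5 cylinder contributes a regular 12-gon of circumradius 7.5 (perimeter = 2·12·7.500·sin(180°/12) = 46.59 mm). Overall, the cross-section is a single solid region. Total boundary length (outer) = 46.59 mm.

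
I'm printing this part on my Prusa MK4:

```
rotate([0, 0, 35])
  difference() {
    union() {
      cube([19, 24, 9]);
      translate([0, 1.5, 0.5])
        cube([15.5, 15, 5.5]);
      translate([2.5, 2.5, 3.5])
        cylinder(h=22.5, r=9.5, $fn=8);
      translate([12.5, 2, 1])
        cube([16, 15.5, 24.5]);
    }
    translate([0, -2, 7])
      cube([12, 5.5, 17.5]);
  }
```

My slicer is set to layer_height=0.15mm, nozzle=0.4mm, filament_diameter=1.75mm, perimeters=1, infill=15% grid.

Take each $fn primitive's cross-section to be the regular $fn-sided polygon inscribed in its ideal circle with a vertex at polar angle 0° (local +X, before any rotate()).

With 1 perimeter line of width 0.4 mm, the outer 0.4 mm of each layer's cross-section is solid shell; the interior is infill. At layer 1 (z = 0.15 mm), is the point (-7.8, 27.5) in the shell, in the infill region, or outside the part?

outside

At z = 0.15 mm: the cube (footprint 19×24) is included at this height; the cube at (0, 1.5) is absent (z outside [0.5, 6]); the cylinder at (2.5, 2.5) does not reach this height (z outside [3.5, 26]); the cube at (12.5, 2) does not reach this height (z outside [1, 25.5]); Merging all regions: only the 19×24 cube is present, so the union is just that shape — 1 connected region; the cube at (0, -2) does not reach this height (z outside [7, 24.5]); After the difference (first − rest): none of the subtracted shapes is present at this height, so the result so far is unchanged — 1 connected region; (rotated 35° about Z; rotation is an isometry so areas/perimeters/island counts are preserved). Overall, the cross-section is a single solid region. Undo the 35° rotation: the query point maps to (9.384, 27.001) in the un-rotated model frame. The nearest boundary edge runs (19.00, 24.00)→(0.00, 24.00); distance from the point to it = 3.00 mm. The point is not inside any of the regions above, so it lies outside the cross-section (3.00 mm from the nearest boundary).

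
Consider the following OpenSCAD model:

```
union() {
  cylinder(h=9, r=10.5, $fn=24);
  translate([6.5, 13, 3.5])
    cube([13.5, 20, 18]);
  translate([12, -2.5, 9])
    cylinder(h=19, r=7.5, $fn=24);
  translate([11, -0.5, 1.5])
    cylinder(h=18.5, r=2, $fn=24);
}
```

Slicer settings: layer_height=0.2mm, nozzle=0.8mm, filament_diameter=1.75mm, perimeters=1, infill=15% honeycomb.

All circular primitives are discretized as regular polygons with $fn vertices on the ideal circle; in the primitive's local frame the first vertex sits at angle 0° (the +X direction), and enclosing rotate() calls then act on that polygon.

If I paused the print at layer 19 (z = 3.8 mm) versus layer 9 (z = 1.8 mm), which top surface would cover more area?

layer 19 (z = 3.8 mm)

Layer 19 (z = 3.8): the cylinder: section is a regular 24-gon, circumradius r=10.5 (area = (24/2)·10.500²·sin(360°/24) = 342.42 mm²); the cube at (6.5, 13) is present — its section is the full 13.5×20 rectangle (area 270.00 mm²); the cylinder at (12, -2.5) does not reach this height (z outside [9, 28]); the r=2 cylinder at (11, -0.5) gives a regular 24-gon of circumradius 2 (constant along its height) (area = (24/2)·2.000²·sin(360°/24) = 12.42 mm²); Merging all regions: the regions partially overlap — summed areas 624.84 mm² minus the doubly-counted overlap 3.74 mm² gives 621.10 mm² — area = 621.10 mm². So its area = 621.10 mm². Layer 9 (z = 1.8): the cylinder: section is a regular 24-gon, circumradius r=10.5 (area = (24/2)·10.500²·sin(360°/24) = 342.42 mm²); the cube at (6.5, 13) is not intersected at this z (z outside [3.5, 21.5]); the cylinder at (12, -2.5) is absent (z outside [9, 28]); the cylinder at (11, -0.5): section is a regular 24-gon, circumradius r=2 (area = (24/2)·2.000²·sin(360°/24) = 12.42 mm²); Combining (union): the regions partially overlap — summed areas 354.84 mm² minus the doubly-counted overlap 3.74 mm² gives 351.10 mm² — area = 351.10 mm². So its area = 351.10 mm². Layer 19 is larger (621.10 vs 351.10 mm²).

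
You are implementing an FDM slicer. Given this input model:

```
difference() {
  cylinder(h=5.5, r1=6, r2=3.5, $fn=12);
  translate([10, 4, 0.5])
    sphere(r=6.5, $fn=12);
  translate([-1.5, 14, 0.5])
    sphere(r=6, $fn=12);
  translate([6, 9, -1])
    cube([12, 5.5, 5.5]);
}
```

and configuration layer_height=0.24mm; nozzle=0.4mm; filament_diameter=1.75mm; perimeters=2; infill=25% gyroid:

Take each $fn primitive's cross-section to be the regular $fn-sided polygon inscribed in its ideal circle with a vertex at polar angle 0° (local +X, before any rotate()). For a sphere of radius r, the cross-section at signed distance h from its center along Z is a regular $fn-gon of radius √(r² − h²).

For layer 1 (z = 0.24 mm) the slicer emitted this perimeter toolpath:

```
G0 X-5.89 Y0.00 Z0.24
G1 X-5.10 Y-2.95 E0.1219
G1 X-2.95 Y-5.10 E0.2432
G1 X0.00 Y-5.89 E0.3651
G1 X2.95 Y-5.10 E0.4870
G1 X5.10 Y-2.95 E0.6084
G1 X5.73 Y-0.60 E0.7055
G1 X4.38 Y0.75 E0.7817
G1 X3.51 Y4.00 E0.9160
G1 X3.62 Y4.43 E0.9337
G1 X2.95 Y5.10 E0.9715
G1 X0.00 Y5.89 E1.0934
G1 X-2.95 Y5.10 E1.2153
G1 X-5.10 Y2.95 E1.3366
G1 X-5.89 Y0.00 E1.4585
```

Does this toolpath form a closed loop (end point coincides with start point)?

Start point (G0): (-5.89, 0.00). End point (last G1): the path returns to the start — closed.

yes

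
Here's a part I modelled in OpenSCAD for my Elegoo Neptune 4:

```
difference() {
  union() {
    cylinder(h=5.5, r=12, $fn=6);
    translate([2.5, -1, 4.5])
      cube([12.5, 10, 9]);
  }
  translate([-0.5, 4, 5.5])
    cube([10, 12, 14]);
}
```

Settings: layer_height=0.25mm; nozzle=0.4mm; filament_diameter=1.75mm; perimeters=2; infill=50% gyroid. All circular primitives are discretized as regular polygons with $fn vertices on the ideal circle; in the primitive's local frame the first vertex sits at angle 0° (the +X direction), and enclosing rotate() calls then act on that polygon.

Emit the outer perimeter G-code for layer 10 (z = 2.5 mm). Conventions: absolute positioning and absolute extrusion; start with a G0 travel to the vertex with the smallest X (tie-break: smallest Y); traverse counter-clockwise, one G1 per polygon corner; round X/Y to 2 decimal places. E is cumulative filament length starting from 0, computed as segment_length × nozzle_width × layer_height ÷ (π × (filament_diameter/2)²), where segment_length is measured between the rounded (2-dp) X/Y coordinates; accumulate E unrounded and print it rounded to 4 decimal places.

G0 X-12.00 Y0.00 Z2.50
G1 X-6.00 Y-10.39 E0.4988
G1 X6.00 Y-10.39 E0.9977
G1 X12.00 Y0.00 E1.4965
G1 X6.00 Y10.39 E1.9954
G1 X-6.00 Y10.39 E2.4943
G1 X-12.00 Y0.00 E2.9931

At z = 2.5 mm: the r=12 cylinder gives a regular 6-gon of circumradius 12 (constant along its height); the cube at (2.5, -1) does not reach this height (z outside [4.5, 13.5]); Merging all regions: only the r=12 cylinder is present, so the union is just that shape — 1 connected region; the cube at (-0.5, 4) does not reach this height (z outside [5.5, 19.5]); Subtracting the remaining from the first: none of the subtracted shapes is present at this height, so that combined region is unchanged — 1 connected region. The outline is a single polygon with 6 vertices. Extrusion per mm of travel: 0.4 × 0.25 / (π × 0.875²) = 0.041575. Accumulating E over each segment gives final E = 2.9931.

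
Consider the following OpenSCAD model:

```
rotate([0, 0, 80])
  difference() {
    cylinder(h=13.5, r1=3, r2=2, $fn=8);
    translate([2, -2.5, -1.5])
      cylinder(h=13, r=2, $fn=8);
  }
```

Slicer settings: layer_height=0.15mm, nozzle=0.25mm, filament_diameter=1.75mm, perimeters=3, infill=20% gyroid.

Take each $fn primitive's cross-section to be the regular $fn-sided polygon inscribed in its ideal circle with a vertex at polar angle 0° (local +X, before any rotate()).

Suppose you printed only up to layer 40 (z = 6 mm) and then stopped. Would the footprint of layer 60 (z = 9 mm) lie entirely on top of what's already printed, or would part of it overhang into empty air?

Compare the two slices. At z = 6: the cone contributes a regular 8-gon of circumradius 2.556 (interpolated between r1=3 and r2=2 at t=0.444) (area = (8/2)·2.556²·sin(360°/8) = 18.47 mm²); the r=2 cylinder at (2, -2.5) contributes a regular 8-gon of circumradius 2 (area = (8/2)·2.000²·sin(360°/8) = 11.31 mm²); Subtracting the remaining from the first: starting from the cone (18.47 mm²), the r=2 cylinder at (2, -2.5) partially overlaps it — only the 2.20 mm² overlap (of its 11.31 mm²) is removed, clipping the outline — area = 16.27 mm²; (whole slice rotated 80° about Z — lengths, areas and connectivity unchanged). At z = 9: the cone (r1=3→r2=2) has section circumradius 2.333 here — a regular 8-gon (area = (8/2)·2.333²·sin(360°/8) = 15.40 mm²); the cylinder at (2, -2.5): section is a regular 8-gon, circumradius r=2 (area = (8/2)·2.000²·sin(360°/8) = 11.31 mm²); Taking the first minus the rest: starting from the cone (15.40 mm²), the r=2 cylinder at (2, -2.5) partially overlaps it — only the 1.57 mm² overlap (of its 11.31 mm²) is removed, clipping the outline — area = 13.83 mm²; (rotated 80° about Z; rotation is an isometry so areas/perimeters/island counts are preserved). Checking containment: the cross-section at z = 9 is a subset of the cross-section at z = 6.

entirely on top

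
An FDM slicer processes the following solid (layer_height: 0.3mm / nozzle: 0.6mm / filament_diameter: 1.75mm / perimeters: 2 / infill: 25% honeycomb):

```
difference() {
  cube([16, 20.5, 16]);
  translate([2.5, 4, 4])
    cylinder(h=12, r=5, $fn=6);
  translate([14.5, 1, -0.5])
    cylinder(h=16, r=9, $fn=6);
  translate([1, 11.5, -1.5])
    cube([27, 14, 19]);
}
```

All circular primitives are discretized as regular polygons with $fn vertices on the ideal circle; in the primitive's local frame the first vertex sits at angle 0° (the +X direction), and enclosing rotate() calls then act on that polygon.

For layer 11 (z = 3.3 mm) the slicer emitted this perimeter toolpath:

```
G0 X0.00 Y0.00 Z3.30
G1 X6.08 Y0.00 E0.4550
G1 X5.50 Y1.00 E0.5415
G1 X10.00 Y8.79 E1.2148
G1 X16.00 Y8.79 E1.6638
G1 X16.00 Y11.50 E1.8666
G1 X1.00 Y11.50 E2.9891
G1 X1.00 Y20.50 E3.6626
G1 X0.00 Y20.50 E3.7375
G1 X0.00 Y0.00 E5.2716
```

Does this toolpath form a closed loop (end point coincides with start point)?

yes

Start point (G0): (0.00, 0.00). End point (last G1): the path returns to the start — closed.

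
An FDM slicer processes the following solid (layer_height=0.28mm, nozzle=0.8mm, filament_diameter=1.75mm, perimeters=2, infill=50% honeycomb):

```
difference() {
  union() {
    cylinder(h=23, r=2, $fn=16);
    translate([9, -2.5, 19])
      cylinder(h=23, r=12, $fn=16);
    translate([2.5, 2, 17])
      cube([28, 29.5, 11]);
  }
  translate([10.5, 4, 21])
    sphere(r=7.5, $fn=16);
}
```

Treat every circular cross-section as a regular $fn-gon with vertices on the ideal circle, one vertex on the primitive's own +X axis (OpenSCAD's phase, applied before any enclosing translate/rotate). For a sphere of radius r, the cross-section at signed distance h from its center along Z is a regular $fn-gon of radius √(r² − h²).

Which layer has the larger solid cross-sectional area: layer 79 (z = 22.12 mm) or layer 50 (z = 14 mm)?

layer 79 (z = 22.12 mm)

Layer 79 (z = 22.12): the r=2 cylinder gives a regular 16-gon of circumradius 2 (constant along its height) (area = (16/2)·2.000²·sin(360°/16) = 12.25 mm²); the r=12 cylinder at (9, -2.5) gives a regular 16-gon of circumradius 12 (constant along its height) (area = (16/2)·12.000²·sin(360°/16) = 440.85 mm²); the cube at (2.5, 2) is present — its section is the full 28×29.5 rectangle (area 826.00 mm²); Merging all regions: the regions partially overlap — summed areas 1279.10 mm² minus the doubly-counted overlap 114.17 mm² gives 1164.93 mm² — area = 1164.93 mm²; the r=7.5 sphere at (10.5, 4) slices to a regular 16-gon of circumradius 7.416 (√(r²−h²) with h=1.12 from center) (area = (16/2)·7.416²·sin(360°/16) = 168.37 mm²); Taking the first minus the rest: starting from that combined region (1164.93 mm²), the r=7.5 sphere at (10.5, 4) lies wholly inside it (removes its full 168.37 mm² and its 46.30 mm outline becomes a hole wall) — area = 996.56 mm². So its area = 996.56 mm². Layer 50 (z = 14): the r=2 cylinder gives a regular 16-gon of circumradius 2 (constant along its height) (area = (16/2)·2.000²·sin(360°/16) = 12.25 mm²); the cylinder at (9, -2.5) is absent (z outside [19, 42]); the cube at (2.5, 2) does not reach this height (z outside [17, 28]); Merging all regions: only the r=2 cylinder is present, so the union is just that shape — area = 12.25 mm²; the sphere at (10.5, 4): section is a regular 16-gon, circumradius = √(r²−h²) = √(7.5²−7²) = 2.693 (area = (16/2)·2.693²·sin(360°/16) = 22.20 mm²); After the difference (first − rest): starting from the result so far (12.25 mm²), the r=7.5 sphere at (10.5, 4) misses the remaining region (no effect) — area = 12.25 mm². So its area = 12.25 mm². Layer 79 is larger (996.56 vs 12.25 mm²).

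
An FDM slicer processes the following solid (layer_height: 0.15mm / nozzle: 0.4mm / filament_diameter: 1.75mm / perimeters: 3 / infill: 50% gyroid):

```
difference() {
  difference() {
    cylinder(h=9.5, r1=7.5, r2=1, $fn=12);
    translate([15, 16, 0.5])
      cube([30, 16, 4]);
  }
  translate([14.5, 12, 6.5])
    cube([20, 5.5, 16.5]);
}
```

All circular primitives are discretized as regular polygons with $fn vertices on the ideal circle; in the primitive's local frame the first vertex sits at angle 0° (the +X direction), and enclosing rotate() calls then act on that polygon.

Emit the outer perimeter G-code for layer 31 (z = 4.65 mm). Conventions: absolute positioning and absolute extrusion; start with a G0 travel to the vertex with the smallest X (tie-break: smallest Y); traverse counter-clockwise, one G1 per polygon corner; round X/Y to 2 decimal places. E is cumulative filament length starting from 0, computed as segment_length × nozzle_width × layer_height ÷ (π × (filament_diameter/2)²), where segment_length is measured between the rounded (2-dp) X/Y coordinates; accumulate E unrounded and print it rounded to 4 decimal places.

G0 X-4.32 Y0.00 Z4.65
G1 X-3.74 Y-2.16 E0.0558
G1 X-2.16 Y-3.74 E0.1115
G1 X0.00 Y-4.32 E0.1673
G1 X2.16 Y-3.74 E0.2231
G1 X3.74 Y-2.16 E0.2788
G1 X4.32 Y0.00 E0.3346
G1 X3.74 Y2.16 E0.3904
G1 X2.16 Y3.74 E0.4462
G1 X0.00 Y4.32 E0.5020
G1 X-2.16 Y3.74 E0.5577
G1 X-3.74 Y2.16 E0.6135
G1 X-4.32 Y0.00 E0.6693

At z = 4.65 mm: the cone: at t=0.489 of its height the radius interpolates to r₁+(r₂−r₁)t = 4.318, giving a regular 12-gon of that circumradius; the cube at (15, 16) is absent (z outside [0.5, 4.5]); Subtracting the remaining from the first: none of the subtracted shapes is present at this height, so the cone is unchanged — 1 connected region; the cube at (14.5, 12) is absent (z outside [6.5, 23]); Taking the first minus the rest: none of the subtracted shapes is present at this height, so the result so far is unchanged — 1 connected region. The outline is a single polygon with 12 vertices. Extrusion per mm of travel: 0.4 × 0.15 / (π × 0.875²) = 0.024945. Accumulating E over each segment gives final E = 0.6693.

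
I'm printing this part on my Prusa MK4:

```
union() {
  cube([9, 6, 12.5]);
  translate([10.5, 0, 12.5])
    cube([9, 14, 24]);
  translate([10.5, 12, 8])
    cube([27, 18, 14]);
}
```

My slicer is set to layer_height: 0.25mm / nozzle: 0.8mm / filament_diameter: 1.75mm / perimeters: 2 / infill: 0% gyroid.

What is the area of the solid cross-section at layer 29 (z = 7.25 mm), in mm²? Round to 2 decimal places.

54.00 mm²

At z = 7.25 mm: the cube is present — its section is the full 9×6 rectangle (area 54.00 mm²); the cube at (10.5, 0) is absent (z outside [12.5, 36.5]); the cube at (10.5, 12) is absent (z outside [8, 22]); Taking the union: only the 9×6 cube is present, so the union is just that shape — area = 54.00 mm². Overall, the cross-section is a single solid region. Net area = 54.00 mm².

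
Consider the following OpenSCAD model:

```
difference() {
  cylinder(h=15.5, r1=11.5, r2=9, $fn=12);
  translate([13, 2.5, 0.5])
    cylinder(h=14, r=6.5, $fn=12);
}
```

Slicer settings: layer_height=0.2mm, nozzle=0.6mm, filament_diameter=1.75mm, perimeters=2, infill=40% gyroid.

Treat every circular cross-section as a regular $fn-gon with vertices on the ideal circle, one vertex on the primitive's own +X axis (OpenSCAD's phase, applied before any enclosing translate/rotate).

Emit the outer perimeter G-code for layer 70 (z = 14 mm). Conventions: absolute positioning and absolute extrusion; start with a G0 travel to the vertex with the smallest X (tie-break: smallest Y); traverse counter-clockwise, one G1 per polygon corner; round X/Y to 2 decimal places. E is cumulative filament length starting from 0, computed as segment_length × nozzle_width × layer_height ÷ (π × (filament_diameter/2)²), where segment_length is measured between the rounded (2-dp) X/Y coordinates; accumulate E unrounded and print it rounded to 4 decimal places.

G0 X-9.24 Y0.00 Z14.00
G1 X-8.00 Y-4.62 E0.2387
G1 X-4.62 Y-8.00 E0.4771
G1 X0.00 Y-9.24 E0.7158
G1 X4.62 Y-8.00 E0.9544
G1 X8.00 Y-4.62 E1.1929
G1 X8.69 Y-2.07 E1.3247
G1 X7.37 Y-0.75 E1.4178
G1 X6.50 Y2.50 E1.5857
G1 X7.27 Y5.36 E1.7335
G1 X4.62 Y8.00 E1.9201
G1 X0.00 Y9.24 E2.1587
G1 X-4.62 Y8.00 E2.3974
G1 X-8.00 Y4.62 E2.6359
G1 X-9.24 Y0.00 E2.8745

At z = 14 mm: the cone contributes a regular 12-gon of circumradius 9.242 (interpolated between r1=11.5 and r2=9 at t=0.903); the r=6.5 cylinder at (13, 2.5) gives a regular 12-gon of circumradius 6.5 (constant along its height); Taking the first minus the rest: starting from the cone, the r=6.5 cylinder at (13, 2.5) partially overlaps it — only the 11.22 mm² overlap (of its 126.75 mm²) is removed, clipping the outline — 1 connected region. The outline is a single polygon with 14 vertices. Extrusion per mm of travel: 0.6 × 0.2 / (π × 0.875²) = 0.049890. Accumulating E over each segment gives final E = 2.8745.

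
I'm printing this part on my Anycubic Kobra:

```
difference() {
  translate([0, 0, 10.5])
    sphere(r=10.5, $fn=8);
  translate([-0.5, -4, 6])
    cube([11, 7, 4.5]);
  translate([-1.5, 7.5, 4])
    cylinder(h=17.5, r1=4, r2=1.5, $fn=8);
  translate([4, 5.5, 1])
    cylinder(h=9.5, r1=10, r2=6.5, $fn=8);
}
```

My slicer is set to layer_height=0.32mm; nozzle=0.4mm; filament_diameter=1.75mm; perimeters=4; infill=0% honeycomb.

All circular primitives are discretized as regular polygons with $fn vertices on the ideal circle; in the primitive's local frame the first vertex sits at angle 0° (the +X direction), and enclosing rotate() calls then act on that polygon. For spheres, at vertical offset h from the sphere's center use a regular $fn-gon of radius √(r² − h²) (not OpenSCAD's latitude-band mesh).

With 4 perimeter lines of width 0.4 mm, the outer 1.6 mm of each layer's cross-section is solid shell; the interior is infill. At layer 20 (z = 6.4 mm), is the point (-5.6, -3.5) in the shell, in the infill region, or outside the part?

infill

At z = 6.4 mm: the r=10.5 sphere contributes a regular 8-gon of circumradius √(10.5²−4.1²) = 9.666; the 11×7 cube at (-0.5, -4) contributes its full rectangle; the cone at (-1.5, 7.5): at t=0.137 of its height the radius interpolates to r₁+(r₂−r₁)t = 3.657, giving a regular 8-gon of that circumradius; the cone at (4, 5.5) contributes a regular 8-gon of circumradius 8.011 (interpolated between r1=10 and r2=6.5 at t=0.568); Subtracting the remaining from the first: starting from the r=10.5 sphere, the 11×7 cube at (-0.5, -4) partially overlaps it — only the 65.99 mm² overlap (of its 77.00 mm²) is removed, clipping the outline; the cone at (-1.5, 7.5) partially overlaps it — only the 27.88 mm² overlap (of its 37.83 mm²) is removed, clipping the outline; the cone at (4, 5.5) partially overlaps it — only the 41.19 mm² overlap (of its 181.50 mm²) is removed, clipping the outline — 1 connected region. Overall, the cross-section is a single solid region. The nearest boundary edge runs (-6.84, -6.84)→(-9.67, 0.00); distance from the point to it = 2.42 mm. The point is inside the cross-section and 2.42 mm from the nearest boundary — more than the 1.6 mm shell width (4 × 0.4), so it's in the infill interior.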